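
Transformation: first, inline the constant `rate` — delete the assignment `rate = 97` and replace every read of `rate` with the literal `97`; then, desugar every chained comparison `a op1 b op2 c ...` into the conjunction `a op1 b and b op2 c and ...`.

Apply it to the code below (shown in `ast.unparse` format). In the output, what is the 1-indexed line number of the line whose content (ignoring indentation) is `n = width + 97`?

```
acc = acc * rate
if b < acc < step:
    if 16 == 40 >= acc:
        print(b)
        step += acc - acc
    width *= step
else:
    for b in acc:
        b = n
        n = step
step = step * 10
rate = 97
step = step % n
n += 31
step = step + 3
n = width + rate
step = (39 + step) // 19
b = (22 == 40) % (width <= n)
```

15

Transformed code:
acc = acc * 97
if b < acc and acc < step:
    if 16 == 40 and 40 >= acc:
        print(b)
        step += acc - acc
    width *= step
else:
    for b in acc:
        b = n
        n = step
step = step * 10
step = step % n
n += 31
step = step + 3
n = width + 97
step = (39 + step) // 19
b = (22 == 40) % (width <= n)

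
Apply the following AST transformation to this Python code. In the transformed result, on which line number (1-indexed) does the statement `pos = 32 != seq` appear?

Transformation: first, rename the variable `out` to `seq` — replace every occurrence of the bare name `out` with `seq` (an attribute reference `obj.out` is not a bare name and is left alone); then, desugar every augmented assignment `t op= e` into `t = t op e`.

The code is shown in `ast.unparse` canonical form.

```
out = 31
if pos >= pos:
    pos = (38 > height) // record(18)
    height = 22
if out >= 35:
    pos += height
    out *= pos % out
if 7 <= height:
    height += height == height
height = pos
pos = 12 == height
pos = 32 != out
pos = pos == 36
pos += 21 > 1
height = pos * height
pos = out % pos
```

Transformed code:
seq = 31
if pos >= pos:
    pos = (38 > height) // record(18)
    height = 22
if seq >= 35:
    pos = pos + height
    seq = seq * (pos % seq)
if 7 <= height:
    height = height + (height == height)
height = pos
pos = 12 == height
pos = 32 != seq
pos = pos == 36
pos = pos + (21 > 1)
height = pos * height
pos = seq % pos

12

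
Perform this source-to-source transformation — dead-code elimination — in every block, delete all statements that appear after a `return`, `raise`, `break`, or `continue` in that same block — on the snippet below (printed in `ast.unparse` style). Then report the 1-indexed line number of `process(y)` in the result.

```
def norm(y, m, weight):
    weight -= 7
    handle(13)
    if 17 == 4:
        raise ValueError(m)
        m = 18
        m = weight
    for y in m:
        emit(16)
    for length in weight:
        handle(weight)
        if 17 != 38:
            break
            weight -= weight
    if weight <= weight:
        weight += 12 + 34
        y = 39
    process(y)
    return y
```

15

Transformed code:
def norm(y, m, weight):
    weight -= 7
    handle(13)
    if 17 == 4:
        raise ValueError(m)
    for y in m:
        emit(16)
    for length in weight:
        handle(weight)
        if 17 != 38:
            break
    if weight <= weight:
        weight += 12 + 34
        y = 39
    process(y)
    return y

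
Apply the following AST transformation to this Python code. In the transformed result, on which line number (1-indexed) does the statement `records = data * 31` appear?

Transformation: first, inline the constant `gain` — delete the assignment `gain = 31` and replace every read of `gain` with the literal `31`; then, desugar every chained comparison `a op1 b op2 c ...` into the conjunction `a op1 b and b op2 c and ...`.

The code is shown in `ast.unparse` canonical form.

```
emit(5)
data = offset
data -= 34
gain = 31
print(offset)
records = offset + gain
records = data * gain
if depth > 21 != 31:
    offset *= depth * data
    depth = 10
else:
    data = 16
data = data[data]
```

Transformed code:
emit(5)
data = offset
data -= 34
print(offset)
records = offset + 31
records = data * 31
if depth > 21 and 21 != 31:
    offset *= depth * data
    depth = 10
else:
    data = 16
data = data[data]

6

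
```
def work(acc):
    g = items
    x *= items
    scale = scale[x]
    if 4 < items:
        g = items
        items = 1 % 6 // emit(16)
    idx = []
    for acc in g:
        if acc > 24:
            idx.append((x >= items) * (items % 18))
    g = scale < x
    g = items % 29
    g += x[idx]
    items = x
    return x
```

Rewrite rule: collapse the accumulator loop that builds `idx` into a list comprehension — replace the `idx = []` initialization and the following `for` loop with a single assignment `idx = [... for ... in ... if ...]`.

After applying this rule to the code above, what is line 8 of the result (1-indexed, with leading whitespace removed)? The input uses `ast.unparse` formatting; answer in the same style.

Transformed code:
def work(acc):
    g = items
    x *= items
    scale = scale[x]
    if 4 < items:
        g = items
        items = 1 % 6 // emit(16)
    idx = [(x >= items) * (items % 18) for acc in g if acc > 24]
    g = scale < x
    g = items % 29
    g += x[idx]
    items = x
    return x

idx = [(x >= items) * (items % 18) for acc in g if acc > 24]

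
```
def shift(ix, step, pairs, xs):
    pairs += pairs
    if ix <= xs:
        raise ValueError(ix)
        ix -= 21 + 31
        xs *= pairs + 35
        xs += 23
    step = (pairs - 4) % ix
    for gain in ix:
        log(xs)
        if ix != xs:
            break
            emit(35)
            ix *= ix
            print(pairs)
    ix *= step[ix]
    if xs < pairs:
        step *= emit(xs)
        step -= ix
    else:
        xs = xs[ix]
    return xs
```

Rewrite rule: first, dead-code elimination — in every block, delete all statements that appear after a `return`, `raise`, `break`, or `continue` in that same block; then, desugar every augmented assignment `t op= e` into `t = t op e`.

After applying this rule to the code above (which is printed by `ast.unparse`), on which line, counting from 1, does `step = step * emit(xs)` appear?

Transformed code:
def shift(ix, step, pairs, xs):
    pairs = pairs + pairs
    if ix <= xs:
        raise ValueError(ix)
    step = (pairs - 4) % ix
    for gain in ix:
        log(xs)
        if ix != xs:
            break
    ix = ix * step[ix]
    if xs < pairs:
        step = step * emit(xs)
        step = step - ix
    else:
        xs = xs[ix]
    return xs

12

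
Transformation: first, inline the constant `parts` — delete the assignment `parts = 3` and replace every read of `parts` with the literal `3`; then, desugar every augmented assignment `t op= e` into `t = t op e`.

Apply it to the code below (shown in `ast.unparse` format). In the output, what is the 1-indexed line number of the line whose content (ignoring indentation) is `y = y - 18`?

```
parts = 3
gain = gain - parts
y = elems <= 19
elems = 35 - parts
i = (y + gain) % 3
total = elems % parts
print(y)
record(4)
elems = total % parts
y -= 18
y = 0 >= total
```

Transformed code:
gain = gain - 3
y = elems <= 19
elems = 35 - 3
i = (y + gain) % 3
total = elems % 3
print(y)
record(4)
elems = total % 3
y = y - 18
y = 0 >= total

9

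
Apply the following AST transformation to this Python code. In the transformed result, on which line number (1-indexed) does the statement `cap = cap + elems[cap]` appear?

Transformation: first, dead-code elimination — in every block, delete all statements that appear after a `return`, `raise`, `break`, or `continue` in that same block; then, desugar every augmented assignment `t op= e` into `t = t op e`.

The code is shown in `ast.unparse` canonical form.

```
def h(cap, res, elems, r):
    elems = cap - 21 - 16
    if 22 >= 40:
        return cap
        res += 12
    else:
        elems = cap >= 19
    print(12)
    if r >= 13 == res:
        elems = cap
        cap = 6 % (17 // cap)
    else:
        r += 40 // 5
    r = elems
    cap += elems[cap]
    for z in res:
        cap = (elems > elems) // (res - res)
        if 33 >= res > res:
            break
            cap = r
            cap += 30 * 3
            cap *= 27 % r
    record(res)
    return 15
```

14

Transformed code:
def h(cap, res, elems, r):
    elems = cap - 21 - 16
    if 22 >= 40:
        return cap
    else:
        elems = cap >= 19
    print(12)
    if r >= 13 == res:
        elems = cap
        cap = 6 % (17 // cap)
    else:
        r = r + 40 // 5
    r = elems
    cap = cap + elems[cap]
    for z in res:
        cap = (elems > elems) // (res - res)
        if 33 >= res > res:
            break
    record(res)
    return 15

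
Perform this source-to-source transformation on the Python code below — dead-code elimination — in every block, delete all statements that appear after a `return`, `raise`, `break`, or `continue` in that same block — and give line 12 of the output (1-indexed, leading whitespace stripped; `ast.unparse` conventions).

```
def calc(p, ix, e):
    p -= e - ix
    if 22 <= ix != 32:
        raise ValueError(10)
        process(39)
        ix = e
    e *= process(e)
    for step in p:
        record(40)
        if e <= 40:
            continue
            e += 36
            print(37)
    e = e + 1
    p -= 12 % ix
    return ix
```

return ix

Transformed code:
def calc(p, ix, e):
    p -= e - ix
    if 22 <= ix != 32:
        raise ValueError(10)
    e *= process(e)
    for step in p:
        record(40)
        if e <= 40:
            continue
    e = e + 1
    p -= 12 % ix
    return ix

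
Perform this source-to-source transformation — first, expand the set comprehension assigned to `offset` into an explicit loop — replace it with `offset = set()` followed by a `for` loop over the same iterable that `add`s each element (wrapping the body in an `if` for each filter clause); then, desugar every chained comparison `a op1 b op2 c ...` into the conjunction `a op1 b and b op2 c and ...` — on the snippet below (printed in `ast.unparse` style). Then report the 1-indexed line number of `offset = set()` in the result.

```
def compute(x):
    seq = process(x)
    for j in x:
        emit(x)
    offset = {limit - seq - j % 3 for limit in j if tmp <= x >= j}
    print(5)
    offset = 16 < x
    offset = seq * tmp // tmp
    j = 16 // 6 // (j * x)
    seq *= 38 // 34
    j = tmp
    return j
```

5

Transformed code:
def compute(x):
    seq = process(x)
    for j in x:
        emit(x)
    offset = set()
    for limit in j:
        if tmp <= x and x >= j:
            offset.add(limit - seq - j % 3)
    print(5)
    offset = 16 < x
    offset = seq * tmp // tmp
    j = 16 // 6 // (j * x)
    seq *= 38 // 34
    j = tmp
    return j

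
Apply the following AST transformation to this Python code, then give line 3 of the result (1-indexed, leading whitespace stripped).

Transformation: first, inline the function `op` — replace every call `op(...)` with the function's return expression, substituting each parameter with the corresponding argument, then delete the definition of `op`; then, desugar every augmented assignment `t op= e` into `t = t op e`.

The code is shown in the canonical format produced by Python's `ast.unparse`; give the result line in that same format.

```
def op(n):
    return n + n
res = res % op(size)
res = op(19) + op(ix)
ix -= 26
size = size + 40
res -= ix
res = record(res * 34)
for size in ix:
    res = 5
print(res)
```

Transformed code:
res = res % (size + size)
res = 19 + 19 + (ix + ix)
ix = ix - 26
size = size + 40
res = res - ix
res = record(res * 34)
for size in ix:
    res = 5
print(res)

ix = ix - 26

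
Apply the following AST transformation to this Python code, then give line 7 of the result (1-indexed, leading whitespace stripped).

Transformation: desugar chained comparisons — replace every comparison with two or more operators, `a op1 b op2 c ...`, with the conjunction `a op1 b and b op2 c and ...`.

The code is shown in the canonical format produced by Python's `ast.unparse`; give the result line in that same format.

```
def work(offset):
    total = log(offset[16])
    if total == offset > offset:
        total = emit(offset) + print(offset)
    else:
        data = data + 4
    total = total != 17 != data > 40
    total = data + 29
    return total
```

total = total != 17 and 17 != data and (data > 40)

Transformed code:
def work(offset):
    total = log(offset[16])
    if total == offset and offset > offset:
        total = emit(offset) + print(offset)
    else:
        data = data + 4
    total = total != 17 and 17 != data and (data > 40)
    total = data + 29
    return total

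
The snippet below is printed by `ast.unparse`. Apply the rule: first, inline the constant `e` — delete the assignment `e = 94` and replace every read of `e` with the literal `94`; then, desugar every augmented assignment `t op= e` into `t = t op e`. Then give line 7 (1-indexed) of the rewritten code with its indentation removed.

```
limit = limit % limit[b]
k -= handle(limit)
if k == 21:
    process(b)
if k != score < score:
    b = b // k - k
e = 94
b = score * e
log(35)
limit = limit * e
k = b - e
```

Transformed code:
limit = limit % limit[b]
k = k - handle(limit)
if k == 21:
    process(b)
if k != score < score:
    b = b // k - k
b = score * 94
log(35)
limit = limit * 94
k = b - 94

b = score * 94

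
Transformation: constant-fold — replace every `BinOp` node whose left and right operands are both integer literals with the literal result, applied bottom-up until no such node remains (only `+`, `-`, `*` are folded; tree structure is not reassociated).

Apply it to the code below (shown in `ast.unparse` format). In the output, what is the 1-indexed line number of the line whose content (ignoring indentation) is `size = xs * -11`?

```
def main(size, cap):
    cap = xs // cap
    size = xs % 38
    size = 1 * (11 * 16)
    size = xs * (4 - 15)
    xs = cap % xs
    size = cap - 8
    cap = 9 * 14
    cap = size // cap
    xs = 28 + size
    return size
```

5

Transformed code:
def main(size, cap):
    cap = xs // cap
    size = xs % 38
    size = 176
    size = xs * -11
    xs = cap % xs
    size = cap - 8
    cap = 126
    cap = size // cap
    xs = 28 + size
    return size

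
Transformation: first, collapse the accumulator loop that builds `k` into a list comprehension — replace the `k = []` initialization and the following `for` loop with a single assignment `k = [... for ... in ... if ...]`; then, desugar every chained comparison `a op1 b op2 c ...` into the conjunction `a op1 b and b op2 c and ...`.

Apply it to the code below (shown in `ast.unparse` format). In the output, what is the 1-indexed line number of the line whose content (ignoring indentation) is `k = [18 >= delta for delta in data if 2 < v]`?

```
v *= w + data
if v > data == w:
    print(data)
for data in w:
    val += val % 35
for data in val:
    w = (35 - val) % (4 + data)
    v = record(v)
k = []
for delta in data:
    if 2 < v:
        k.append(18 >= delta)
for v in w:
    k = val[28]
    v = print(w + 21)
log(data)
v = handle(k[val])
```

Transformed code:
v *= w + data
if v > data and data == w:
    print(data)
for data in w:
    val += val % 35
for data in val:
    w = (35 - val) % (4 + data)
    v = record(v)
k = [18 >= delta for delta in data if 2 < v]
for v in w:
    k = val[28]
    v = print(w + 21)
log(data)
v = handle(k[val])

9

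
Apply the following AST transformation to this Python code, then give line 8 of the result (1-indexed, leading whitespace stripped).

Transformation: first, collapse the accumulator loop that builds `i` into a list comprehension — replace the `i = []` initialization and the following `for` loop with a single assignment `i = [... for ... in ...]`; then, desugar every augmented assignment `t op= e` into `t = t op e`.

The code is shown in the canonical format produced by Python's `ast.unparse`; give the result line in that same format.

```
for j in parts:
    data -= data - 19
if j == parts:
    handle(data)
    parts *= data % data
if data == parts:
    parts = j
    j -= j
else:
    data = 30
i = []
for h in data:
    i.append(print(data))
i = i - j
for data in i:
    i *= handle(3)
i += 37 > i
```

Transformed code:
for j in parts:
    data = data - (data - 19)
if j == parts:
    handle(data)
    parts = parts * (data % data)
if data == parts:
    parts = j
    j = j - j
else:
    data = 30
i = [print(data) for h in data]
i = i - j
for data in i:
    i = i * handle(3)
i = i + (37 > i)

j = j - j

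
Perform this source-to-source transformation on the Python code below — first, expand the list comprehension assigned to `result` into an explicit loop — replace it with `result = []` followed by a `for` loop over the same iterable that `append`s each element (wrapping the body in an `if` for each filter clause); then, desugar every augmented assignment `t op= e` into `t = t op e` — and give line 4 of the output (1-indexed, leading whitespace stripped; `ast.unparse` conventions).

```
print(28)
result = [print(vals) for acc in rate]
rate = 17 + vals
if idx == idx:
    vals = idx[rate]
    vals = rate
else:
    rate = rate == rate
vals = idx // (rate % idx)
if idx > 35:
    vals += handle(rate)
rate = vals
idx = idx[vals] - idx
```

Transformed code:
print(28)
result = []
for acc in rate:
    result.append(print(vals))
rate = 17 + vals
if idx == idx:
    vals = idx[rate]
    vals = rate
else:
    rate = rate == rate
vals = idx // (rate % idx)
if idx > 35:
    vals = vals + handle(rate)
rate = vals
idx = idx[vals] - idx

result.append(print(vals))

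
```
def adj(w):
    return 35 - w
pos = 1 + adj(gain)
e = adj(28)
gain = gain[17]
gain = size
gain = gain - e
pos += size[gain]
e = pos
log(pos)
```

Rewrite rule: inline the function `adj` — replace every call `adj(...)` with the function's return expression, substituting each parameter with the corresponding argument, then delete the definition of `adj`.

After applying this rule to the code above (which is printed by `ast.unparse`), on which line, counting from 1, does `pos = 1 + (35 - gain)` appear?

1

Transformed code:
pos = 1 + (35 - gain)
e = 35 - 28
gain = gain[17]
gain = size
gain = gain - e
pos += size[gain]
e = pos
log(pos)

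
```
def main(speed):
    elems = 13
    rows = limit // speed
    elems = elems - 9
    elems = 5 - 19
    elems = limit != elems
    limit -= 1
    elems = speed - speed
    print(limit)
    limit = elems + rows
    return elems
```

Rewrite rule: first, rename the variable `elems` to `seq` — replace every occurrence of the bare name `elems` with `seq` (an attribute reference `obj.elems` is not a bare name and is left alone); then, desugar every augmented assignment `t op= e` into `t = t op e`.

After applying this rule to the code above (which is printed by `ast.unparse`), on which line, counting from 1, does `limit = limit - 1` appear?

7

Transformed code:
def main(speed):
    seq = 13
    rows = limit // speed
    seq = seq - 9
    seq = 5 - 19
    seq = limit != seq
    limit = limit - 1
    seq = speed - speed
    print(limit)
    limit = seq + rows
    return seq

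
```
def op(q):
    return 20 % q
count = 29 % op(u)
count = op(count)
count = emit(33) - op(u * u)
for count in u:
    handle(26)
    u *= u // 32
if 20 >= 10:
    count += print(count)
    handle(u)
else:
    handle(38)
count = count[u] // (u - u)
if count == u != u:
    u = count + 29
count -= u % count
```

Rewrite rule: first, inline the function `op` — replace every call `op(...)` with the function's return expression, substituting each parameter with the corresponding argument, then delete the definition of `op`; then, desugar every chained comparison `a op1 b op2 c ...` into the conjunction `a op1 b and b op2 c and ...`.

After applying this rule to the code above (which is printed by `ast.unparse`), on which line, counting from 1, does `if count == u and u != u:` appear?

Transformed code:
count = 29 % (20 % u)
count = 20 % count
count = emit(33) - 20 % (u * u)
for count in u:
    handle(26)
    u *= u // 32
if 20 >= 10:
    count += print(count)
    handle(u)
else:
    handle(38)
count = count[u] // (u - u)
if count == u and u != u:
    u = count + 29
count -= u % count

13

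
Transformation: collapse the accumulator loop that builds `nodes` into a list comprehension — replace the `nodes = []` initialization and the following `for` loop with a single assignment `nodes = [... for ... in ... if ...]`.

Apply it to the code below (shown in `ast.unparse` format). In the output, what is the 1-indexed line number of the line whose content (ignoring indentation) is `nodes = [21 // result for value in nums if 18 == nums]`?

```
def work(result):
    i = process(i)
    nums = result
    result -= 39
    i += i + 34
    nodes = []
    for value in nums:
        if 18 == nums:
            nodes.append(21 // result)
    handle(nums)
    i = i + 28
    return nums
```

6

Transformed code:
def work(result):
    i = process(i)
    nums = result
    result -= 39
    i += i + 34
    nodes = [21 // result for value in nums if 18 == nums]
    handle(nums)
    i = i + 28
    return nums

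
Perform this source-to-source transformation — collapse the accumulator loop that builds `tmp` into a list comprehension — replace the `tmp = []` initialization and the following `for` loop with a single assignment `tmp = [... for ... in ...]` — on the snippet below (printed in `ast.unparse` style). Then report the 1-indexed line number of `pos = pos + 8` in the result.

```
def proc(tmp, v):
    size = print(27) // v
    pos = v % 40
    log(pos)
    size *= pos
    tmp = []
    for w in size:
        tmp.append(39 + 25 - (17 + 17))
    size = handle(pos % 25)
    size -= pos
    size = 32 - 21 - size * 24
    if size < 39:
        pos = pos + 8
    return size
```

11

Transformed code:
def proc(tmp, v):
    size = print(27) // v
    pos = v % 40
    log(pos)
    size *= pos
    tmp = [39 + 25 - (17 + 17) for w in size]
    size = handle(pos % 25)
    size -= pos
    size = 32 - 21 - size * 24
    if size < 39:
        pos = pos + 8
    return size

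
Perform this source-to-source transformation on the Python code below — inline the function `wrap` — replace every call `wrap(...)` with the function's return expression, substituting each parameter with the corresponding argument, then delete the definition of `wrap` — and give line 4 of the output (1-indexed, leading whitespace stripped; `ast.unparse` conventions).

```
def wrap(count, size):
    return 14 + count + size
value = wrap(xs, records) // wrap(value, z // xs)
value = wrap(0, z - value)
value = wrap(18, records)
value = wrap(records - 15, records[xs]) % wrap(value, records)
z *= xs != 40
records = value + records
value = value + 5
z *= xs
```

Transformed code:
value = (14 + xs + records) // (14 + value + z // xs)
value = 14 + 0 + (z - value)
value = 14 + 18 + records
value = (14 + (records - 15) + records[xs]) % (14 + value + records)
z *= xs != 40
records = value + records
value = value + 5
z *= xs

value = (14 + (records - 15) + records[xs]) % (14 + value + records)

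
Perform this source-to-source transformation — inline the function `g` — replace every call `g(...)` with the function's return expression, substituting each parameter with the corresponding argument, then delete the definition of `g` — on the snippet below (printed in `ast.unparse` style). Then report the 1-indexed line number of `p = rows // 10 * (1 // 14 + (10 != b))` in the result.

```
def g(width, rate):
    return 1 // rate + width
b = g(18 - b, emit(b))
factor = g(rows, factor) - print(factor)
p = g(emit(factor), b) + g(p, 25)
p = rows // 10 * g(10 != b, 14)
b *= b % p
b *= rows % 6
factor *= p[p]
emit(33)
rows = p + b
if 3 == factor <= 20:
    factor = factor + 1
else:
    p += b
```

Transformed code:
b = 1 // emit(b) + (18 - b)
factor = 1 // factor + rows - print(factor)
p = 1 // b + emit(factor) + (1 // 25 + p)
p = rows // 10 * (1 // 14 + (10 != b))
b *= b % p
b *= rows % 6
factor *= p[p]
emit(33)
rows = p + b
if 3 == factor <= 20:
    factor = factor + 1
else:
    p += b

4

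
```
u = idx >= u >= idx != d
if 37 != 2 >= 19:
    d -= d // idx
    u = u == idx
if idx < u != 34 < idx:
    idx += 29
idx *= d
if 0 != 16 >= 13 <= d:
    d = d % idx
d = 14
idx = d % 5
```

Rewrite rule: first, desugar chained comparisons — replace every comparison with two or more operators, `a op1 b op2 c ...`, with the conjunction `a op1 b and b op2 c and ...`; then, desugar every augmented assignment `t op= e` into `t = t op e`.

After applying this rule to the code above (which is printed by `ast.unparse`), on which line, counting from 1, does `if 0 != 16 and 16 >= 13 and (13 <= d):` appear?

8

Transformed code:
u = idx >= u and u >= idx and (idx != d)
if 37 != 2 and 2 >= 19:
    d = d - d // idx
    u = u == idx
if idx < u and u != 34 and (34 < idx):
    idx = idx + 29
idx = idx * d
if 0 != 16 and 16 >= 13 and (13 <= d):
    d = d % idx
d = 14
idx = d % 5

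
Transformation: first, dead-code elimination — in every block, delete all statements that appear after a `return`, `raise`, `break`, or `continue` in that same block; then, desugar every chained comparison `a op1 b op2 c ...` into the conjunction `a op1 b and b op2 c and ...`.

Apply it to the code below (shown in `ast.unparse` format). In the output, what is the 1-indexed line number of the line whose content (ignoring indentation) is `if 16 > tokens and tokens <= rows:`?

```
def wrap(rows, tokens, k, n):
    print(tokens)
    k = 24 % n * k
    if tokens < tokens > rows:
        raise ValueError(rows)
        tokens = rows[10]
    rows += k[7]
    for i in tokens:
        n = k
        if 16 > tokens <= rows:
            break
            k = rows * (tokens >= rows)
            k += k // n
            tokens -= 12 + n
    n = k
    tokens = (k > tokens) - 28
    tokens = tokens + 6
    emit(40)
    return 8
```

9

Transformed code:
def wrap(rows, tokens, k, n):
    print(tokens)
    k = 24 % n * k
    if tokens < tokens and tokens > rows:
        raise ValueError(rows)
    rows += k[7]
    for i in tokens:
        n = k
        if 16 > tokens and tokens <= rows:
            break
    n = k
    tokens = (k > tokens) - 28
    tokens = tokens + 6
    emit(40)
    return 8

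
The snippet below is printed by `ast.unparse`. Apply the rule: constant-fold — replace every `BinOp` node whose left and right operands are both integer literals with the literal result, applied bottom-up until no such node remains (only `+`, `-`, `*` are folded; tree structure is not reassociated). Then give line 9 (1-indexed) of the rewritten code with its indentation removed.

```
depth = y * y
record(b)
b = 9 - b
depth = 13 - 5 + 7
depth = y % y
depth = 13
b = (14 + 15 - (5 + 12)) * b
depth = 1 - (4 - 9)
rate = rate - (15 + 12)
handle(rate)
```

Transformed code:
depth = y * y
record(b)
b = 9 - b
depth = 15
depth = y % y
depth = 13
b = 12 * b
depth = 6
rate = rate - 27
handle(rate)

rate = rate - 27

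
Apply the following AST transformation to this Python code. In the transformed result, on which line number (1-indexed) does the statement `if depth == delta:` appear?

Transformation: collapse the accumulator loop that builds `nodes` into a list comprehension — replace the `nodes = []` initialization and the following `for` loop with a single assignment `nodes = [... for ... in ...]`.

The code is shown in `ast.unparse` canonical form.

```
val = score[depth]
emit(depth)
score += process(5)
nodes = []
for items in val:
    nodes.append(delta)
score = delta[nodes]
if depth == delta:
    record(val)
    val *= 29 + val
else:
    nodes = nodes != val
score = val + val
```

Transformed code:
val = score[depth]
emit(depth)
score += process(5)
nodes = [delta for items in val]
score = delta[nodes]
if depth == delta:
    record(val)
    val *= 29 + val
else:
    nodes = nodes != val
score = val + val

6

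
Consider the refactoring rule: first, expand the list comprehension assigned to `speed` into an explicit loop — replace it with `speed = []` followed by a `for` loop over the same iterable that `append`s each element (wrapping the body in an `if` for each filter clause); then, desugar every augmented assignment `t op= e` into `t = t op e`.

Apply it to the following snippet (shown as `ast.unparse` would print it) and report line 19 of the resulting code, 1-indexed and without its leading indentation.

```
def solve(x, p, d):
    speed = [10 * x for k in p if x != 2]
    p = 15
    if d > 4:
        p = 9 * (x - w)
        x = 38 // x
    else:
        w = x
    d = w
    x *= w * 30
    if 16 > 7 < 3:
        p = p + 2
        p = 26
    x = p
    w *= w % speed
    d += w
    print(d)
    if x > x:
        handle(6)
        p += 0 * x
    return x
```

Transformed code:
def solve(x, p, d):
    speed = []
    for k in p:
        if x != 2:
            speed.append(10 * x)
    p = 15
    if d > 4:
        p = 9 * (x - w)
        x = 38 // x
    else:
        w = x
    d = w
    x = x * (w * 30)
    if 16 > 7 < 3:
        p = p + 2
        p = 26
    x = p
    w = w * (w % speed)
    d = d + w
    print(d)
    if x > x:
        handle(6)
        p = p + 0 * x
    return x

d = d + w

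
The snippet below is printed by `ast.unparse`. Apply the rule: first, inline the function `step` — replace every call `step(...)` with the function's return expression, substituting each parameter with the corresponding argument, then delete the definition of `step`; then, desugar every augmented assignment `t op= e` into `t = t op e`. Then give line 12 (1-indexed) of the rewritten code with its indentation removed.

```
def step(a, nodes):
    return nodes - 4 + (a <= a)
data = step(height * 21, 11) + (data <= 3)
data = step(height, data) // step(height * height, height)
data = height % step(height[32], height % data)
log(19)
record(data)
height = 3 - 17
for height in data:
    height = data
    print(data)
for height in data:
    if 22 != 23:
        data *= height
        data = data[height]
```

Transformed code:
data = 11 - 4 + (height * 21 <= height * 21) + (data <= 3)
data = (data - 4 + (height <= height)) // (height - 4 + (height * height <= height * height))
data = height % (height % data - 4 + (height[32] <= height[32]))
log(19)
record(data)
height = 3 - 17
for height in data:
    height = data
    print(data)
for height in data:
    if 22 != 23:
        data = data * height
        data = data[height]

data = data * height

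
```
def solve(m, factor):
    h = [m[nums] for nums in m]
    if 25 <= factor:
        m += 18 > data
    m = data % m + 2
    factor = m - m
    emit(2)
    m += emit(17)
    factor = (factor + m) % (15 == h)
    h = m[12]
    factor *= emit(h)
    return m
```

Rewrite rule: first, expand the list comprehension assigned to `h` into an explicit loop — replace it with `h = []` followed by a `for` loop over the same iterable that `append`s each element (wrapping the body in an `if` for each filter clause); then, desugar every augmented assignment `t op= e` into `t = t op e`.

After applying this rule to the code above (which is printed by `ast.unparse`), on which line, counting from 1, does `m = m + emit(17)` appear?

Transformed code:
def solve(m, factor):
    h = []
    for nums in m:
        h.append(m[nums])
    if 25 <= factor:
        m = m + (18 > data)
    m = data % m + 2
    factor = m - m
    emit(2)
    m = m + emit(17)
    factor = (factor + m) % (15 == h)
    h = m[12]
    factor = factor * emit(h)
    return m

10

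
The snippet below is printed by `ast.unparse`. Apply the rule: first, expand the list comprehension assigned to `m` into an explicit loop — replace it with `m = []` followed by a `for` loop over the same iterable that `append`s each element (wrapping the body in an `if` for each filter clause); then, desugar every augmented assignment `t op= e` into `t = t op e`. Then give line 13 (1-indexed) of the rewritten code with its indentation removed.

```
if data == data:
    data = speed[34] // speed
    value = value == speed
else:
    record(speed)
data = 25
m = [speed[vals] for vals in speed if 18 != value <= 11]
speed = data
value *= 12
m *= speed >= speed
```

m = m * (speed >= speed)

Transformed code:
if data == data:
    data = speed[34] // speed
    value = value == speed
else:
    record(speed)
data = 25
m = []
for vals in speed:
    if 18 != value <= 11:
        m.append(speed[vals])
speed = data
value = value * 12
m = m * (speed >= speed)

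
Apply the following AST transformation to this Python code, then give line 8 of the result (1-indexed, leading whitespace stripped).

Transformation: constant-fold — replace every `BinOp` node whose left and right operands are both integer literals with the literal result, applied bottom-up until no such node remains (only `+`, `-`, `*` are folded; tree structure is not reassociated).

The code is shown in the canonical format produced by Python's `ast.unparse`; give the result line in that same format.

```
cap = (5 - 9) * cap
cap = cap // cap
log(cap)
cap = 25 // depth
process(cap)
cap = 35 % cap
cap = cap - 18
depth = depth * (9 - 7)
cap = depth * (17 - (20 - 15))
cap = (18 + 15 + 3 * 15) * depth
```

depth = depth * 2

Transformed code:
cap = -4 * cap
cap = cap // cap
log(cap)
cap = 25 // depth
process(cap)
cap = 35 % cap
cap = cap - 18
depth = depth * 2
cap = depth * 12
cap = 78 * depth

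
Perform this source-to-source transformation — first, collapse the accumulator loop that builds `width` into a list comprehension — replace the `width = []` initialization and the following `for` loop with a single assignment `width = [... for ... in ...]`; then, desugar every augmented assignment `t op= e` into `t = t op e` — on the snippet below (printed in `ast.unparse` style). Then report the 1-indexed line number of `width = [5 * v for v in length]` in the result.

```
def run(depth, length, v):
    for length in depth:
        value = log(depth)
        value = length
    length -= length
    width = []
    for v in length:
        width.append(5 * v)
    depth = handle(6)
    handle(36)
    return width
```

6

Transformed code:
def run(depth, length, v):
    for length in depth:
        value = log(depth)
        value = length
    length = length - length
    width = [5 * v for v in length]
    depth = handle(6)
    handle(36)
    return width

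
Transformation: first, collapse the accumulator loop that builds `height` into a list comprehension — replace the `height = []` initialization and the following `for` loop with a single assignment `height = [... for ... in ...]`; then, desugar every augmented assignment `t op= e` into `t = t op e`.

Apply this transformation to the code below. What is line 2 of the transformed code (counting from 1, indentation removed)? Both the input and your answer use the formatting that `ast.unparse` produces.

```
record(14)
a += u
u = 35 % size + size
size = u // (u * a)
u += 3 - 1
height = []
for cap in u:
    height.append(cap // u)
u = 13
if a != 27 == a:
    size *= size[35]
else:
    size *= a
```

a = a + u

Transformed code:
record(14)
a = a + u
u = 35 % size + size
size = u // (u * a)
u = u + (3 - 1)
height = [cap // u for cap in u]
u = 13
if a != 27 == a:
    size = size * size[35]
else:
    size = size * a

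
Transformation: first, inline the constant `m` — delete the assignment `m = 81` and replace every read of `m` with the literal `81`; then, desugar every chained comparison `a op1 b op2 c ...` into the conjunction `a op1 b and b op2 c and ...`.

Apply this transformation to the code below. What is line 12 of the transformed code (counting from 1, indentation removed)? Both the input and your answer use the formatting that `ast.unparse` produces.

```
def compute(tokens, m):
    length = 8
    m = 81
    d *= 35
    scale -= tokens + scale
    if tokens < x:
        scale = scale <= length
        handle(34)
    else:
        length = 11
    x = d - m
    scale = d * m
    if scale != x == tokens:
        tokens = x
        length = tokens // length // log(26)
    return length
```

Transformed code:
def compute(tokens, m):
    length = 8
    d *= 35
    scale -= tokens + scale
    if tokens < x:
        scale = scale <= length
        handle(34)
    else:
        length = 11
    x = d - 81
    scale = d * 81
    if scale != x and x == tokens:
        tokens = x
        length = tokens // length // log(26)
    return length

if scale != x and x == tokens:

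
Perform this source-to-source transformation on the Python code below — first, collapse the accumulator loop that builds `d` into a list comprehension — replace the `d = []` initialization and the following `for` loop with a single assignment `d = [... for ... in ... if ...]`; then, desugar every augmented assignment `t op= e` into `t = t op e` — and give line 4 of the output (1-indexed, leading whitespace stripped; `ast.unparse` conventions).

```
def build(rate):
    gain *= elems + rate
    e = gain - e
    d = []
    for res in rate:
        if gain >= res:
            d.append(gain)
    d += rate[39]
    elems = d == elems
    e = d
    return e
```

Transformed code:
def build(rate):
    gain = gain * (elems + rate)
    e = gain - e
    d = [gain for res in rate if gain >= res]
    d = d + rate[39]
    elems = d == elems
    e = d
    return e

d = [gain for res in rate if gain >= res]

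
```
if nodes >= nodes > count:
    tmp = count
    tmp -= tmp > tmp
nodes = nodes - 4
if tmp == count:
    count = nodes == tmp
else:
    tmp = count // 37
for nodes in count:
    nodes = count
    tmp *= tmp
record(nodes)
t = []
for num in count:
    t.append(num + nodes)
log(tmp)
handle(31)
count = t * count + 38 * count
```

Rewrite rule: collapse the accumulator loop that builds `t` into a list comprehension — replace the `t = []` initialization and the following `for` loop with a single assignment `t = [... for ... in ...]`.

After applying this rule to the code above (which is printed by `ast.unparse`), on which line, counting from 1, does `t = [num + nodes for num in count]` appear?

13

Transformed code:
if nodes >= nodes > count:
    tmp = count
    tmp -= tmp > tmp
nodes = nodes - 4
if tmp == count:
    count = nodes == tmp
else:
    tmp = count // 37
for nodes in count:
    nodes = count
    tmp *= tmp
record(nodes)
t = [num + nodes for num in count]
log(tmp)
handle(31)
count = t * count + 38 * count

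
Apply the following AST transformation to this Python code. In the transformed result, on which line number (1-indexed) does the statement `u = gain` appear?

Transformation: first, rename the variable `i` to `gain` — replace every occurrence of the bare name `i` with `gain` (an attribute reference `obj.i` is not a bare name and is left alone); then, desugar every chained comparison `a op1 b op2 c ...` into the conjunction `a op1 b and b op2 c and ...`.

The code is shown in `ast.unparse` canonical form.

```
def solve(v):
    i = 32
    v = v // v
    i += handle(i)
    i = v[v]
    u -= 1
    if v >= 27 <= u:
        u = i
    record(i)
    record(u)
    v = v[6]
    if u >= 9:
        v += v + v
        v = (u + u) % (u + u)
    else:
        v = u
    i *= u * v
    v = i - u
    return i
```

8

Transformed code:
def solve(v):
    gain = 32
    v = v // v
    gain += handle(gain)
    gain = v[v]
    u -= 1
    if v >= 27 and 27 <= u:
        u = gain
    record(gain)
    record(u)
    v = v[6]
    if u >= 9:
        v += v + v
        v = (u + u) % (u + u)
    else:
        v = u
    gain *= u * v
    v = gain - u
    return gain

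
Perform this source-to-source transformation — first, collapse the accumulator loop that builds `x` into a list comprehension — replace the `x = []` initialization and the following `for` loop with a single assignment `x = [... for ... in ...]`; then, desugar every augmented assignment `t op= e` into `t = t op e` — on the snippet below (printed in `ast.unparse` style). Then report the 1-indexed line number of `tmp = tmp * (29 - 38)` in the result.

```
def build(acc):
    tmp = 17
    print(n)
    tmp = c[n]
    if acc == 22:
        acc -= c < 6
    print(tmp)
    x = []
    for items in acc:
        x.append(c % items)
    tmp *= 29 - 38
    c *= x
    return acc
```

Transformed code:
def build(acc):
    tmp = 17
    print(n)
    tmp = c[n]
    if acc == 22:
        acc = acc - (c < 6)
    print(tmp)
    x = [c % items for items in acc]
    tmp = tmp * (29 - 38)
    c = c * x
    return acc

9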